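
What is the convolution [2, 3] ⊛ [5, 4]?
y[0] = 2×5 = 10; y[1] = 2×4 + 3×5 = 23; y[2] = 3×4 = 12

[10, 23, 12]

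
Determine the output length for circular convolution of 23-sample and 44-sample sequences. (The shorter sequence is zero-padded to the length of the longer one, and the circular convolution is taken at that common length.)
Circular convolution (zero-padding the shorter input) has length max(m, n) = max(23, 44) = 44

44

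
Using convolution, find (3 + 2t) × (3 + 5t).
Ascending coefficients: a = [3, 2], b = [3, 5]. c[0] = 3×3 = 9; c[1] = 3×5 + 2×3 = 21; c[2] = 2×5 = 10. Result coefficients: [9, 21, 10] → 9 + 21t + 10t^2

9 + 21t + 10t^2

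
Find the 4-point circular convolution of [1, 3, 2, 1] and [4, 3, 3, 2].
Use y[k] = Σ_j a[j]·b[(k-j) mod 4]. y[0] = 1×4 + 3×2 + 2×3 + 1×3 = 19; y[1] = 1×3 + 3×4 + 2×2 + 1×3 = 22; y[2] = 1×3 + 3×3 + 2×4 + 1×2 = 22; y[3] = 1×2 + 3×3 + 2×3 + 1×4 = 21. Result: [19, 22, 22, 21]

[19, 22, 22, 21]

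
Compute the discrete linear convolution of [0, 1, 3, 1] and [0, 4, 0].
y[0] = 0×0 = 0; y[1] = 0×4 + 1×0 = 0; y[2] = 0×0 + 1×4 + 3×0 = 4; y[3] = 1×0 + 3×4 + 1×0 = 12; y[4] = 3×0 + 1×4 = 4; y[5] = 1×0 = 0

[0, 0, 4, 12, 4, 0]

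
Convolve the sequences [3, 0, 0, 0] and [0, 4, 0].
y[0] = 3×0 = 0; y[1] = 3×4 + 0×0 = 12; y[2] = 3×0 + 0×4 + 0×0 = 0; y[3] = 0×0 + 0×4 + 0×0 = 0; y[4] = 0×0 + 0×4 = 0; y[5] = 0×0 = 0

[0, 12, 0, 0, 0, 0]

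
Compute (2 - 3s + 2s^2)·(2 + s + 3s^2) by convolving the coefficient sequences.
Ascending coefficients: a = [2, -3, 2], b = [2, 1, 3]. c[0] = 2×2 = 4; c[1] = 2×1 + -3×2 = -4; c[2] = 2×3 + -3×1 + 2×2 = 7; c[3] = -3×3 + 2×1 = -7; c[4] = 2×3 = 6. Result coefficients: [4, -4, 7, -7, 6] → 4 - 4s + 7s^2 - 7s^3 + 6s^4

4 - 4s + 7s^2 - 7s^3 + 6s^4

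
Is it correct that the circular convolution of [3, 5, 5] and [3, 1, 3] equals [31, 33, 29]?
Recompute circular convolution of [3, 5, 5] and [3, 1, 3]: y[0] = 3×3 + 5×3 + 5×1 = 29; y[1] = 3×1 + 5×3 + 5×3 = 33; y[2] = 3×3 + 5×1 + 5×3 = 29 → [29, 33, 29]. Compare to given [31, 33, 29]: they differ at index 0: given 31, correct 29, so answer: No

No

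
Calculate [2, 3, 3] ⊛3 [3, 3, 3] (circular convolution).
Use y[k] = Σ_j x[j]·h[(k-j) mod 3]. y[0] = 2×3 + 3×3 + 3×3 = 24; y[1] = 2×3 + 3×3 + 3×3 = 24; y[2] = 2×3 + 3×3 + 3×3 = 24. Result: [24, 24, 24]

[24, 24, 24]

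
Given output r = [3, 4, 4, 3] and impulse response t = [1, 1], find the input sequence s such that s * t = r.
Deconvolve r=[3, 4, 4, 3] by t=[1, 1]. Since t[0]=1, solve forward: s[0] = r[0] / 1 = 3; s[1] = (r[1] - 3×1) / 1 = 1; s[2] = (r[2] - 1×1) / 1 = 3. So s = [3, 1, 3]. Check by forward convolution: r[0] = 3×1 = 3; r[1] = 3×1 + 1×1 = 4; r[2] = 1×1 + 3×1 = 4; r[3] = 3×1 = 3

[3, 1, 3]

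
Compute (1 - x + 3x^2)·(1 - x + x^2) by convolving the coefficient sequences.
Ascending coefficients: a = [1, -1, 3], b = [1, -1, 1]. c[0] = 1×1 = 1; c[1] = 1×-1 + -1×1 = -2; c[2] = 1×1 + -1×-1 + 3×1 = 5; c[3] = -1×1 + 3×-1 = -4; c[4] = 3×1 = 3. Result coefficients: [1, -2, 5, -4, 3] → 1 - 2x + 5x^2 - 4x^3 + 3x^4

1 - 2x + 5x^2 - 4x^3 + 3x^4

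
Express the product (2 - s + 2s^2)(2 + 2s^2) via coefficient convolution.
Ascending coefficients: a = [2, -1, 2], b = [2, 0, 2]. c[0] = 2×2 = 4; c[1] = 2×0 + -1×2 = -2; c[2] = 2×2 + -1×0 + 2×2 = 8; c[3] = -1×2 + 2×0 = -2; c[4] = 2×2 = 4. Result coefficients: [4, -2, 8, -2, 4] → 4 - 2s + 8s^2 - 2s^3 + 4s^4

4 - 2s + 8s^2 - 2s^3 + 4s^4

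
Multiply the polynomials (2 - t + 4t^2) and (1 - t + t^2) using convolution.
Ascending coefficients: a = [2, -1, 4], b = [1, -1, 1]. c[0] = 2×1 = 2; c[1] = 2×-1 + -1×1 = -3; c[2] = 2×1 + -1×-1 + 4×1 = 7; c[3] = -1×1 + 4×-1 = -5; c[4] = 4×1 = 4. Result coefficients: [2, -3, 7, -5, 4] → 2 - 3t + 7t^2 - 5t^3 + 4t^4

2 - 3t + 7t^2 - 5t^3 + 4t^4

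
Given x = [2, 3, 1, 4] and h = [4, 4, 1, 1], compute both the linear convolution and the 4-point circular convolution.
Linear: y_lin[0] = 2×4 = 8; y_lin[1] = 2×4 + 3×4 = 20; y_lin[2] = 2×1 + 3×4 + 1×4 = 18; y_lin[3] = 2×1 + 3×1 + 1×4 + 4×4 = 25; y_lin[4] = 3×1 + 1×1 + 4×4 = 20; y_lin[5] = 1×1 + 4×1 = 5; y_lin[6] = 4×1 = 4 → [8, 20, 18, 25, 20, 5, 4]. Circular (length 4): y[0] = 2×4 + 3×1 + 1×1 + 4×4 = 28; y[1] = 2×4 + 3×4 + 1×1 + 4×1 = 25; y[2] = 2×1 + 3×4 + 1×4 + 4×1 = 22; y[3] = 2×1 + 3×1 + 1×4 + 4×4 = 25 → [28, 25, 22, 25]

Linear: [8, 20, 18, 25, 20, 5, 4], Circular: [28, 25, 22, 25]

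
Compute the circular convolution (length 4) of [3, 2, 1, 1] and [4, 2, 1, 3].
Use y[k] = Σ_j s[j]·t[(k-j) mod 4]. y[0] = 3×4 + 2×3 + 1×1 + 1×2 = 21; y[1] = 3×2 + 2×4 + 1×3 + 1×1 = 18; y[2] = 3×1 + 2×2 + 1×4 + 1×3 = 14; y[3] = 3×3 + 2×1 + 1×2 + 1×4 = 17. Result: [21, 18, 14, 17]

[21, 18, 14, 17]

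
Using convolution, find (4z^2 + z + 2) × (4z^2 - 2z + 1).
Ascending coefficients: a = [2, 1, 4], b = [1, -2, 4]. c[0] = 2×1 = 2; c[1] = 2×-2 + 1×1 = -3; c[2] = 2×4 + 1×-2 + 4×1 = 10; c[3] = 1×4 + 4×-2 = -4; c[4] = 4×4 = 16. Result coefficients: [2, -3, 10, -4, 16] → 16z^4 - 4z^3 + 10z^2 - 3z + 2

16z^4 - 4z^3 + 10z^2 - 3z + 2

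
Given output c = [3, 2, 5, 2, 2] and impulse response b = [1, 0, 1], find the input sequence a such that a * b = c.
Deconvolve c=[3, 2, 5, 2, 2] by b=[1, 0, 1]. Since b[0]=1, solve forward: a[0] = c[0] / 1 = 3; a[1] = (c[1] - 3×0) / 1 = 2; a[2] = (c[2] - 2×0 - 3×1) / 1 = 2. So a = [3, 2, 2]. Check by forward convolution: c[0] = 3×1 = 3; c[1] = 3×0 + 2×1 = 2; c[2] = 3×1 + 2×0 + 2×1 = 5; c[3] = 2×1 + 2×0 = 2; c[4] = 2×1 = 2

[3, 2, 2]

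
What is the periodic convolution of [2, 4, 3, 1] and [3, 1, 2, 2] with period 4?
Use y[k] = Σ_j s[j]·t[(k-j) mod 4]. y[0] = 2×3 + 4×2 + 3×2 + 1×1 = 21; y[1] = 2×1 + 4×3 + 3×2 + 1×2 = 22; y[2] = 2×2 + 4×1 + 3×3 + 1×2 = 19; y[3] = 2×2 + 4×2 + 3×1 + 1×3 = 18. Result: [21, 22, 19, 18]

[21, 22, 19, 18]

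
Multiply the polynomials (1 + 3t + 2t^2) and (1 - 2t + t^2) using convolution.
Ascending coefficients: a = [1, 3, 2], b = [1, -2, 1]. c[0] = 1×1 = 1; c[1] = 1×-2 + 3×1 = 1; c[2] = 1×1 + 3×-2 + 2×1 = -3; c[3] = 3×1 + 2×-2 = -1; c[4] = 2×1 = 2. Result coefficients: [1, 1, -3, -1, 2] → 1 + t - 3t^2 - t^3 + 2t^4

1 + t - 3t^2 - t^3 + 2t^4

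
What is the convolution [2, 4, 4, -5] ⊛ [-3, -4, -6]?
y[0] = 2×-3 = -6; y[1] = 2×-4 + 4×-3 = -20; y[2] = 2×-6 + 4×-4 + 4×-3 = -40; y[3] = 4×-6 + 4×-4 + -5×-3 = -25; y[4] = 4×-6 + -5×-4 = -4; y[5] = -5×-6 = 30

[-6, -20, -40, -25, -4, 30]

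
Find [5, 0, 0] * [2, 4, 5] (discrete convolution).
y[0] = 5×2 = 10; y[1] = 5×4 + 0×2 = 20; y[2] = 5×5 + 0×4 + 0×2 = 25; y[3] = 0×5 + 0×4 = 0; y[4] = 0×5 = 0

[10, 20, 25, 0, 0]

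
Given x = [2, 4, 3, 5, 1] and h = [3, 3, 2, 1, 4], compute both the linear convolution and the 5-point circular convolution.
Linear: y_lin[0] = 2×3 = 6; y_lin[1] = 2×3 + 4×3 = 18; y_lin[2] = 2×2 + 4×3 + 3×3 = 25; y_lin[3] = 2×1 + 4×2 + 3×3 + 5×3 = 34; y_lin[4] = 2×4 + 4×1 + 3×2 + 5×3 + 1×3 = 36; y_lin[5] = 4×4 + 3×1 + 5×2 + 1×3 = 32; y_lin[6] = 3×4 + 5×1 + 1×2 = 19; y_lin[7] = 5×4 + 1×1 = 21; y_lin[8] = 1×4 = 4 → [6, 18, 25, 34, 36, 32, 19, 21, 4]. Circular (length 5): y[0] = 2×3 + 4×4 + 3×1 + 5×2 + 1×3 = 38; y[1] = 2×3 + 4×3 + 3×4 + 5×1 + 1×2 = 37; y[2] = 2×2 + 4×3 + 3×3 + 5×4 + 1×1 = 46; y[3] = 2×1 + 4×2 + 3×3 + 5×3 + 1×4 = 38; y[4] = 2×4 + 4×1 + 3×2 + 5×3 + 1×3 = 36 → [38, 37, 46, 38, 36]

Linear: [6, 18, 25, 34, 36, 32, 19, 21, 4], Circular: [38, 37, 46, 38, 36]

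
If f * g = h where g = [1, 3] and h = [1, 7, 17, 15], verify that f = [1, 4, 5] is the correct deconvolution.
Forward-compute [1, 4, 5] * [1, 3]: h[0] = 1×1 = 1; h[1] = 1×3 + 4×1 = 7; h[2] = 4×3 + 5×1 = 17; h[3] = 5×3 = 15 → [1, 7, 17, 15]. Matches given h = [1, 7, 17, 15], so verified.

Verified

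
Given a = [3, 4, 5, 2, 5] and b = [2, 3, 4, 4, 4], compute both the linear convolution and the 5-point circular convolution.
Linear: y_lin[0] = 3×2 = 6; y_lin[1] = 3×3 + 4×2 = 17; y_lin[2] = 3×4 + 4×3 + 5×2 = 34; y_lin[3] = 3×4 + 4×4 + 5×3 + 2×2 = 47; y_lin[4] = 3×4 + 4×4 + 5×4 + 2×3 + 5×2 = 64; y_lin[5] = 4×4 + 5×4 + 2×4 + 5×3 = 59; y_lin[6] = 5×4 + 2×4 + 5×4 = 48; y_lin[7] = 2×4 + 5×4 = 28; y_lin[8] = 5×4 = 20 → [6, 17, 34, 47, 64, 59, 48, 28, 20]. Circular (length 5): y[0] = 3×2 + 4×4 + 5×4 + 2×4 + 5×3 = 65; y[1] = 3×3 + 4×2 + 5×4 + 2×4 + 5×4 = 65; y[2] = 3×4 + 4×3 + 5×2 + 2×4 + 5×4 = 62; y[3] = 3×4 + 4×4 + 5×3 + 2×2 + 5×4 = 67; y[4] = 3×4 + 4×4 + 5×4 + 2×3 + 5×2 = 64 → [65, 65, 62, 67, 64]

Linear: [6, 17, 34, 47, 64, 59, 48, 28, 20], Circular: [65, 65, 62, 67, 64]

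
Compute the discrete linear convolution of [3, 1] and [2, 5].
y[0] = 3×2 = 6; y[1] = 3×5 + 1×2 = 17; y[2] = 1×5 = 5

[6, 17, 5]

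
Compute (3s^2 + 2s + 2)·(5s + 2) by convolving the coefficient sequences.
Ascending coefficients: a = [2, 2, 3], b = [2, 5]. c[0] = 2×2 = 4; c[1] = 2×5 + 2×2 = 14; c[2] = 2×5 + 3×2 = 16; c[3] = 3×5 = 15. Result coefficients: [4, 14, 16, 15] → 15s^3 + 16s^2 + 14s + 4

15s^3 + 16s^2 + 14s + 4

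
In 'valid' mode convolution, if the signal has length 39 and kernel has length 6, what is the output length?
'Valid' mode counts only positions where the kernel fully overlaps the signal: m - n + 1 = 39 - 6 + 1 = 34

34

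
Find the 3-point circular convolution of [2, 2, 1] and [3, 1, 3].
Use y[k] = Σ_j s[j]·t[(k-j) mod 3]. y[0] = 2×3 + 2×3 + 1×1 = 13; y[1] = 2×1 + 2×3 + 1×3 = 11; y[2] = 2×3 + 2×1 + 1×3 = 11. Result: [13, 11, 11]

[13, 11, 11]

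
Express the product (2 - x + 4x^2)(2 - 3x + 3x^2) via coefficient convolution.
Ascending coefficients: a = [2, -1, 4], b = [2, -3, 3]. c[0] = 2×2 = 4; c[1] = 2×-3 + -1×2 = -8; c[2] = 2×3 + -1×-3 + 4×2 = 17; c[3] = -1×3 + 4×-3 = -15; c[4] = 4×3 = 12. Result coefficients: [4, -8, 17, -15, 12] → 4 - 8x + 17x^2 - 15x^3 + 12x^4

4 - 8x + 17x^2 - 15x^3 + 12x^4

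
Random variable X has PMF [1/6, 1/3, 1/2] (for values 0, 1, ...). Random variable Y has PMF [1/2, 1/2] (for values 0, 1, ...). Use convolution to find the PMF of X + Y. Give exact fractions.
P(X+Y=k) = Σ_i P(X=i)·P(Y=k-i) — a convolution of [1/6, 1/3, 1/2] and [1/2, 1/2]. P(X+Y=0) = (1/6)×(1/2) = 1/12; P(X+Y=1) = (1/6)×(1/2) + (1/3)×(1/2) = 1/12 + 1/6 = 1/4; P(X+Y=2) = (1/3)×(1/2) + (1/2)×(1/2) = 1/6 + 1/4 = 5/12; P(X+Y=3) = (1/2)×(1/2) = 1/4. PMF: [1/12, 1/4, 5/12, 1/4] (sums to 1 ✓)

[1/12, 1/4, 5/12, 1/4]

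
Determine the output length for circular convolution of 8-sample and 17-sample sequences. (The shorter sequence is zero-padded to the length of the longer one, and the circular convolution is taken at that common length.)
Circular convolution (zero-padding the shorter input) has length max(m, n) = max(8, 17) = 17

17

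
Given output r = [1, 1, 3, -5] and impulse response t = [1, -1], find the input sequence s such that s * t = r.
Deconvolve r=[1, 1, 3, -5] by t=[1, -1]. Since t[0]=1, solve forward: s[0] = r[0] / 1 = 1; s[1] = (r[1] - 1×-1) / 1 = 2; s[2] = (r[2] - 2×-1) / 1 = 5. So s = [1, 2, 5]. Check by forward convolution: r[0] = 1×1 = 1; r[1] = 1×-1 + 2×1 = 1; r[2] = 2×-1 + 5×1 = 3; r[3] = 5×-1 = -5

[1, 2, 5]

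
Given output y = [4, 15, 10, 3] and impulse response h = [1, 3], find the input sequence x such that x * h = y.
Deconvolve y=[4, 15, 10, 3] by h=[1, 3]. Since h[0]=1, solve forward: x[0] = y[0] / 1 = 4; x[1] = (y[1] - 4×3) / 1 = 3; x[2] = (y[2] - 3×3) / 1 = 1. So x = [4, 3, 1]. Check by forward convolution: y[0] = 4×1 = 4; y[1] = 4×3 + 3×1 = 15; y[2] = 3×3 + 1×1 = 10; y[3] = 1×3 = 3

[4, 3, 1]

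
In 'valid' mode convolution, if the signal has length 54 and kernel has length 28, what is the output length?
'Valid' mode counts only positions where the kernel fully overlaps the signal: m - n + 1 = 54 - 28 + 1 = 27

27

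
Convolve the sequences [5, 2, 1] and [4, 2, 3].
y[0] = 5×4 = 20; y[1] = 5×2 + 2×4 = 18; y[2] = 5×3 + 2×2 + 1×4 = 23; y[3] = 2×3 + 1×2 = 8; y[4] = 1×3 = 3

[20, 18, 23, 8, 3]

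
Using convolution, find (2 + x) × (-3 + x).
Ascending coefficients: a = [2, 1], b = [-3, 1]. c[0] = 2×-3 = -6; c[1] = 2×1 + 1×-3 = -1; c[2] = 1×1 = 1. Result coefficients: [-6, -1, 1] → -6 - x + x^2

-6 - x + x^2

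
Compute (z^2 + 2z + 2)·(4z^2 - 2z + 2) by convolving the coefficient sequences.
Ascending coefficients: a = [2, 2, 1], b = [2, -2, 4]. c[0] = 2×2 = 4; c[1] = 2×-2 + 2×2 = 0; c[2] = 2×4 + 2×-2 + 1×2 = 6; c[3] = 2×4 + 1×-2 = 6; c[4] = 1×4 = 4. Result coefficients: [4, 0, 6, 6, 4] → 4z^4 + 6z^3 + 6z^2 + 4

4z^4 + 6z^3 + 6z^2 + 4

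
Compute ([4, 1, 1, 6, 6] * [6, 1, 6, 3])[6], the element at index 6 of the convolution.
Use y[k] = Σ_i a[i]·b[k-i] at k=6. y[6] = 6×3 + 6×6 = 54

54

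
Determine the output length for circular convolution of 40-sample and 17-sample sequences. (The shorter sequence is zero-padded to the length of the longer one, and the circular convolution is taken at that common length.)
Circular convolution (zero-padding the shorter input) has length max(m, n) = max(40, 17) = 40

40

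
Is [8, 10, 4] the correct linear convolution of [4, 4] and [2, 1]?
Recompute linear convolution of [4, 4] and [2, 1]: y[0] = 4×2 = 8; y[1] = 4×1 + 4×2 = 12; y[2] = 4×1 = 4 → [8, 12, 4]. Compare to given [8, 10, 4]: they differ at index 1: given 10, correct 12, so answer: No

No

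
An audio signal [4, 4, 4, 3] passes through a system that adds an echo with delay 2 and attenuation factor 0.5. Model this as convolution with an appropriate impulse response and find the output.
Direct-path + delayed-attenuated-path model → impulse response h = [1, 0, 0.5] (1 at lag 0, 0.5 at lag 2). Output y[n] = x[n] + 0.5·x[n - 2] (with x[n] = 0 outside 0..3): y[0] = 4 + 0.5×0 = 4; y[1] = 4 + 0.5×0 = 4; y[2] = 4 + 0.5×4 = 6.0; y[3] = 3 + 0.5×4 = 5.0; y[4] = 0 + 0.5×4 = 2.0; y[5] = 0 + 0.5×3 = 1.5. So y = [4, 4, 6.0, 5.0, 2.0, 1.5]

[4, 4, 6.0, 5.0, 2.0, 1.5]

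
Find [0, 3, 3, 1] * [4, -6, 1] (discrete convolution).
y[0] = 0×4 = 0; y[1] = 0×-6 + 3×4 = 12; y[2] = 0×1 + 3×-6 + 3×4 = -6; y[3] = 3×1 + 3×-6 + 1×4 = -11; y[4] = 3×1 + 1×-6 = -3; y[5] = 1×1 = 1

[0, 12, -6, -11, -3, 1]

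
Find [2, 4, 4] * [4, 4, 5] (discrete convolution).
y[0] = 2×4 = 8; y[1] = 2×4 + 4×4 = 24; y[2] = 2×5 + 4×4 + 4×4 = 42; y[3] = 4×5 + 4×4 = 36; y[4] = 4×5 = 20

[8, 24, 42, 36, 20]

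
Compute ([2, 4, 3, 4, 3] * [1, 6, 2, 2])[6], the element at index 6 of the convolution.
Use y[k] = Σ_i a[i]·b[k-i] at k=6. y[6] = 4×2 + 3×2 = 14

14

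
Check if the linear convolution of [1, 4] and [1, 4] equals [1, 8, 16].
Recompute linear convolution of [1, 4] and [1, 4]: y[0] = 1×1 = 1; y[1] = 1×4 + 4×1 = 8; y[2] = 4×4 = 16 → [1, 8, 16]. Given [1, 8, 16] matches, so answer: Yes

Yes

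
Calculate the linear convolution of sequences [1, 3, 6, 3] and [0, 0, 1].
y[0] = 1×0 = 0; y[1] = 1×0 + 3×0 = 0; y[2] = 1×1 + 3×0 + 6×0 = 1; y[3] = 3×1 + 6×0 + 3×0 = 3; y[4] = 6×1 + 3×0 = 6; y[5] = 3×1 = 3

[0, 0, 1, 3, 6, 3]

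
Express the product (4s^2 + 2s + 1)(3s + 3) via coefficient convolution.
Ascending coefficients: a = [1, 2, 4], b = [3, 3]. c[0] = 1×3 = 3; c[1] = 1×3 + 2×3 = 9; c[2] = 2×3 + 4×3 = 18; c[3] = 4×3 = 12. Result coefficients: [3, 9, 18, 12] → 12s^3 + 18s^2 + 9s + 3

12s^3 + 18s^2 + 9s + 3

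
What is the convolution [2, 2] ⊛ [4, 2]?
y[0] = 2×4 = 8; y[1] = 2×2 + 2×4 = 12; y[2] = 2×2 = 4

[8, 12, 4]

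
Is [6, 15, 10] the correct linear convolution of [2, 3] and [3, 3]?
Recompute linear convolution of [2, 3] and [3, 3]: y[0] = 2×3 = 6; y[1] = 2×3 + 3×3 = 15; y[2] = 3×3 = 9 → [6, 15, 9]. Compare to given [6, 15, 10]: they differ at index 2: given 10, correct 9, so answer: No

No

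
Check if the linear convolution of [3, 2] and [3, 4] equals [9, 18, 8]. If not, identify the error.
Recompute linear convolution of [3, 2] and [3, 4]: y[0] = 3×3 = 9; y[1] = 3×4 + 2×3 = 18; y[2] = 2×4 = 8 → [9, 18, 8]. Given [9, 18, 8] matches, so answer: Yes

Yes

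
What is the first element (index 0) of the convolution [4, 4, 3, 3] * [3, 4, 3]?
Use y[k] = Σ_i a[i]·b[k-i] at k=0. y[0] = 4×3 = 12

12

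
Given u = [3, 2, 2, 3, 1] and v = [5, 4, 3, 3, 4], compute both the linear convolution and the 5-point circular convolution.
Linear: y_lin[0] = 3×5 = 15; y_lin[1] = 3×4 + 2×5 = 22; y_lin[2] = 3×3 + 2×4 + 2×5 = 27; y_lin[3] = 3×3 + 2×3 + 2×4 + 3×5 = 38; y_lin[4] = 3×4 + 2×3 + 2×3 + 3×4 + 1×5 = 41; y_lin[5] = 2×4 + 2×3 + 3×3 + 1×4 = 27; y_lin[6] = 2×4 + 3×3 + 1×3 = 20; y_lin[7] = 3×4 + 1×3 = 15; y_lin[8] = 1×4 = 4 → [15, 22, 27, 38, 41, 27, 20, 15, 4]. Circular (length 5): y[0] = 3×5 + 2×4 + 2×3 + 3×3 + 1×4 = 42; y[1] = 3×4 + 2×5 + 2×4 + 3×3 + 1×3 = 42; y[2] = 3×3 + 2×4 + 2×5 + 3×4 + 1×3 = 42; y[3] = 3×3 + 2×3 + 2×4 + 3×5 + 1×4 = 42; y[4] = 3×4 + 2×3 + 2×3 + 3×4 + 1×5 = 41 → [42, 42, 42, 42, 41]

Linear: [15, 22, 27, 38, 41, 27, 20, 15, 4], Circular: [42, 42, 42, 42, 41]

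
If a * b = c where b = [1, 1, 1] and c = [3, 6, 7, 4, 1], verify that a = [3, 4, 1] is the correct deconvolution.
Forward-compute [3, 4, 1] * [1, 1, 1]: c[0] = 3×1 = 3; c[1] = 3×1 + 4×1 = 7; c[2] = 3×1 + 4×1 + 1×1 = 8; c[3] = 4×1 + 1×1 = 5; c[4] = 1×1 = 1 → [3, 7, 8, 5, 1]. Does not match given c = [3, 6, 7, 4, 1].

Not verified. [3, 4, 1] * [1, 1, 1] = [3, 7, 8, 5, 1], which differs from [3, 6, 7, 4, 1] at index 1.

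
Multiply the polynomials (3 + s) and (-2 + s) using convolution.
Ascending coefficients: a = [3, 1], b = [-2, 1]. c[0] = 3×-2 = -6; c[1] = 3×1 + 1×-2 = 1; c[2] = 1×1 = 1. Result coefficients: [-6, 1, 1] → -6 + s + s^2

-6 + s + s^2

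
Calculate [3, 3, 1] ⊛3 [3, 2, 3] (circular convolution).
Use y[k] = Σ_j a[j]·b[(k-j) mod 3]. y[0] = 3×3 + 3×3 + 1×2 = 20; y[1] = 3×2 + 3×3 + 1×3 = 18; y[2] = 3×3 + 3×2 + 1×3 = 18. Result: [20, 18, 18]

[20, 18, 18]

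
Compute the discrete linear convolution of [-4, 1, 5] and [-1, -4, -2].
y[0] = -4×-1 = 4; y[1] = -4×-4 + 1×-1 = 15; y[2] = -4×-2 + 1×-4 + 5×-1 = -1; y[3] = 1×-2 + 5×-4 = -22; y[4] = 5×-2 = -10

[4, 15, -1, -22, -10]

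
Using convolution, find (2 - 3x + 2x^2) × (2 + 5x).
Ascending coefficients: a = [2, -3, 2], b = [2, 5]. c[0] = 2×2 = 4; c[1] = 2×5 + -3×2 = 4; c[2] = -3×5 + 2×2 = -11; c[3] = 2×5 = 10. Result coefficients: [4, 4, -11, 10] → 4 + 4x - 11x^2 + 10x^3

4 + 4x - 11x^2 + 10x^3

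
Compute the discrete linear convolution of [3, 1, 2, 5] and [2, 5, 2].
y[0] = 3×2 = 6; y[1] = 3×5 + 1×2 = 17; y[2] = 3×2 + 1×5 + 2×2 = 15; y[3] = 1×2 + 2×5 + 5×2 = 22; y[4] = 2×2 + 5×5 = 29; y[5] = 5×2 = 10

[6, 17, 15, 22, 29, 10]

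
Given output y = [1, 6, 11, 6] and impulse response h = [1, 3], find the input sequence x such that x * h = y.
Deconvolve y=[1, 6, 11, 6] by h=[1, 3]. Since h[0]=1, solve forward: x[0] = y[0] / 1 = 1; x[1] = (y[1] - 1×3) / 1 = 3; x[2] = (y[2] - 3×3) / 1 = 2. So x = [1, 3, 2]. Check by forward convolution: y[0] = 1×1 = 1; y[1] = 1×3 + 3×1 = 6; y[2] = 3×3 + 2×1 = 11; y[3] = 2×3 = 6

[1, 3, 2]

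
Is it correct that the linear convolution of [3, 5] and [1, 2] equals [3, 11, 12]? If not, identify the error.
Recompute linear convolution of [3, 5] and [1, 2]: y[0] = 3×1 = 3; y[1] = 3×2 + 5×1 = 11; y[2] = 5×2 = 10 → [3, 11, 10]. Compare to given [3, 11, 12]: they differ at index 2: given 12, correct 10, so answer: No

No. Error at index 2: given 12, correct 10.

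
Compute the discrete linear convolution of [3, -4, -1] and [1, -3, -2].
y[0] = 3×1 = 3; y[1] = 3×-3 + -4×1 = -13; y[2] = 3×-2 + -4×-3 + -1×1 = 5; y[3] = -4×-2 + -1×-3 = 11; y[4] = -1×-2 = 2

[3, -13, 5, 11, 2]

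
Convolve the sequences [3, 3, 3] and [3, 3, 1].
y[0] = 3×3 = 9; y[1] = 3×3 + 3×3 = 18; y[2] = 3×1 + 3×3 + 3×3 = 21; y[3] = 3×1 + 3×3 = 12; y[4] = 3×1 = 3

[9, 18, 21, 12, 3]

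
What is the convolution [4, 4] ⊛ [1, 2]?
y[0] = 4×1 = 4; y[1] = 4×2 + 4×1 = 12; y[2] = 4×2 = 8

[4, 12, 8]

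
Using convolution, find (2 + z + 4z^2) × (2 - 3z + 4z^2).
Ascending coefficients: a = [2, 1, 4], b = [2, -3, 4]. c[0] = 2×2 = 4; c[1] = 2×-3 + 1×2 = -4; c[2] = 2×4 + 1×-3 + 4×2 = 13; c[3] = 1×4 + 4×-3 = -8; c[4] = 4×4 = 16. Result coefficients: [4, -4, 13, -8, 16] → 4 - 4z + 13z^2 - 8z^3 + 16z^4

4 - 4z + 13z^2 - 8z^3 + 16z^4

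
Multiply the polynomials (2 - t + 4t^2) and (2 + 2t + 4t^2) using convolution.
Ascending coefficients: a = [2, -1, 4], b = [2, 2, 4]. c[0] = 2×2 = 4; c[1] = 2×2 + -1×2 = 2; c[2] = 2×4 + -1×2 + 4×2 = 14; c[3] = -1×4 + 4×2 = 4; c[4] = 4×4 = 16. Result coefficients: [4, 2, 14, 4, 16] → 4 + 2t + 14t^2 + 4t^3 + 16t^4

4 + 2t + 14t^2 + 4t^3 + 16t^4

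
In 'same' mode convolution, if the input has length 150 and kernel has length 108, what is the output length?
'Same' mode returns an output with the same length as the input: 150

150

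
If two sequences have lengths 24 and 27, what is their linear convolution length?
Linear/full convolution length: m + n - 1 = 24 + 27 - 1 = 50

50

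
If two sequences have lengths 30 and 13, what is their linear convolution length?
Linear/full convolution length: m + n - 1 = 30 + 13 - 1 = 42

42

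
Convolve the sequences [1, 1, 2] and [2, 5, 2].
y[0] = 1×2 = 2; y[1] = 1×5 + 1×2 = 7; y[2] = 1×2 + 1×5 + 2×2 = 11; y[3] = 1×2 + 2×5 = 12; y[4] = 2×2 = 4

[2, 7, 11, 12, 4]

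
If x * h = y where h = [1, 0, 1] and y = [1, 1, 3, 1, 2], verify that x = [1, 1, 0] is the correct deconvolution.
Forward-compute [1, 1, 0] * [1, 0, 1]: y[0] = 1×1 = 1; y[1] = 1×0 + 1×1 = 1; y[2] = 1×1 + 1×0 + 0×1 = 1; y[3] = 1×1 + 0×0 = 1; y[4] = 0×1 = 0 → [1, 1, 1, 1, 0]. Does not match given y = [1, 1, 3, 1, 2].

Not verified. [1, 1, 0] * [1, 0, 1] = [1, 1, 1, 1, 0], which differs from [1, 1, 3, 1, 2] at index 2.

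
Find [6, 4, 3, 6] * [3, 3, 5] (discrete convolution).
y[0] = 6×3 = 18; y[1] = 6×3 + 4×3 = 30; y[2] = 6×5 + 4×3 + 3×3 = 51; y[3] = 4×5 + 3×3 + 6×3 = 47; y[4] = 3×5 + 6×3 = 33; y[5] = 6×5 = 30

[18, 30, 51, 47, 33, 30]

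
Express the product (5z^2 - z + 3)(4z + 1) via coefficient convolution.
Ascending coefficients: a = [3, -1, 5], b = [1, 4]. c[0] = 3×1 = 3; c[1] = 3×4 + -1×1 = 11; c[2] = -1×4 + 5×1 = 1; c[3] = 5×4 = 20. Result coefficients: [3, 11, 1, 20] → 20z^3 + z^2 + 11z + 3

20z^3 + z^2 + 11z + 3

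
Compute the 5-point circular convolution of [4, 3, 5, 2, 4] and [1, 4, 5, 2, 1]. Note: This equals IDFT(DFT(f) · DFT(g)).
Either evaluate y[k] = Σ_j f[j]·g[(k-j) mod 5] directly, or use IDFT(DFT(f) · DFT(g)). y[0] = 4×1 + 3×1 + 5×2 + 2×5 + 4×4 = 43; y[1] = 4×4 + 3×1 + 5×1 + 2×2 + 4×5 = 48; y[2] = 4×5 + 3×4 + 5×1 + 2×1 + 4×2 = 47; y[3] = 4×2 + 3×5 + 5×4 + 2×1 + 4×1 = 49; y[4] = 4×1 + 3×2 + 5×5 + 2×4 + 4×1 = 47. Result: [43, 48, 47, 49, 47]

[43, 48, 47, 49, 47]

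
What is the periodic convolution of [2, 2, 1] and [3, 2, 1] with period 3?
Use y[k] = Σ_j a[j]·b[(k-j) mod 3]. y[0] = 2×3 + 2×1 + 1×2 = 10; y[1] = 2×2 + 2×3 + 1×1 = 11; y[2] = 2×1 + 2×2 + 1×3 = 9. Result: [10, 11, 9]

[10, 11, 9]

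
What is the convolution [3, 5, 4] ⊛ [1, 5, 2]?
y[0] = 3×1 = 3; y[1] = 3×5 + 5×1 = 20; y[2] = 3×2 + 5×5 + 4×1 = 35; y[3] = 5×2 + 4×5 = 30; y[4] = 4×2 = 8

[3, 20, 35, 30, 8]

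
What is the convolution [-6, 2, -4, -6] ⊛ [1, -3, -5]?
y[0] = -6×1 = -6; y[1] = -6×-3 + 2×1 = 20; y[2] = -6×-5 + 2×-3 + -4×1 = 20; y[3] = 2×-5 + -4×-3 + -6×1 = -4; y[4] = -4×-5 + -6×-3 = 38; y[5] = -6×-5 = 30

[-6, 20, 20, -4, 38, 30]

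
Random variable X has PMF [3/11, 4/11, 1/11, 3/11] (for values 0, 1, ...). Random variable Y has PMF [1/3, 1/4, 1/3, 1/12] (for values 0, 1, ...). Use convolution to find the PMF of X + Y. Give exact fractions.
P(X+Y=k) = Σ_i P(X=i)·P(Y=k-i) — a convolution of [3/11, 4/11, 1/11, 3/11] and [1/3, 1/4, 1/3, 1/12]. P(X+Y=0) = (3/11)×(1/3) = 1/11; P(X+Y=1) = (3/11)×(1/4) + (4/11)×(1/3) = 3/44 + 4/33 = 25/132; P(X+Y=2) = (3/11)×(1/3) + (4/11)×(1/4) + (1/11)×(1/3) = 1/11 + 1/11 + 1/33 = 7/33; P(X+Y=3) = (3/11)×(1/12) + (4/11)×(1/3) + (1/11)×(1/4) + (3/11)×(1/3) = 1/44 + 4/33 + 1/44 + 1/11 = 17/66; P(X+Y=4) = (4/11)×(1/12) + (1/11)×(1/3) + (3/11)×(1/4) = 1/33 + 1/33 + 3/44 = 17/132; P(X+Y=5) = (1/11)×(1/12) + (3/11)×(1/3) = 1/132 + 1/11 = 13/132; P(X+Y=6) = (3/11)×(1/12) = 1/44. PMF: [1/11, 25/132, 7/33, 17/66, 17/132, 13/132, 1/44] (sums to 1 ✓)

[1/11, 25/132, 7/33, 17/66, 17/132, 13/132, 1/44]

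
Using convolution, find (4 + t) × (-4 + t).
Ascending coefficients: a = [4, 1], b = [-4, 1]. c[0] = 4×-4 = -16; c[1] = 4×1 + 1×-4 = 0; c[2] = 1×1 = 1. Result coefficients: [-16, 0, 1] → -16 + t^2

-16 + t^2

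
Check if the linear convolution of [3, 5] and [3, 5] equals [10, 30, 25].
Recompute linear convolution of [3, 5] and [3, 5]: y[0] = 3×3 = 9; y[1] = 3×5 + 5×3 = 30; y[2] = 5×5 = 25 → [9, 30, 25]. Compare to given [10, 30, 25]: they differ at index 0: given 10, correct 9, so answer: No

No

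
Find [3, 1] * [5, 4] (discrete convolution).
y[0] = 3×5 = 15; y[1] = 3×4 + 1×5 = 17; y[2] = 1×4 = 4

[15, 17, 4]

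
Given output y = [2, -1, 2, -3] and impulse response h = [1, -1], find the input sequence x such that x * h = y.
Deconvolve y=[2, -1, 2, -3] by h=[1, -1]. Since h[0]=1, solve forward: x[0] = y[0] / 1 = 2; x[1] = (y[1] - 2×-1) / 1 = 1; x[2] = (y[2] - 1×-1) / 1 = 3. So x = [2, 1, 3]. Check by forward convolution: y[0] = 2×1 = 2; y[1] = 2×-1 + 1×1 = -1; y[2] = 1×-1 + 3×1 = 2; y[3] = 3×-1 = -3

[2, 1, 3]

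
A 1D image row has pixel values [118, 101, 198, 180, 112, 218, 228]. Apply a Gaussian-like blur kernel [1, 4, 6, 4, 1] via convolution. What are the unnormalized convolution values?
Convolve image row [118, 101, 198, 180, 112, 218, 228] with kernel [1, 4, 6, 4, 1]: y[0] = 118×1 = 118; y[1] = 118×4 + 101×1 = 573; y[2] = 118×6 + 101×4 + 198×1 = 1310; y[3] = 118×4 + 101×6 + 198×4 + 180×1 = 2050; y[4] = 118×1 + 101×4 + 198×6 + 180×4 + 112×1 = 2542; y[5] = 101×1 + 198×4 + 180×6 + 112×4 + 218×1 = 2639; y[6] = 198×1 + 180×4 + 112×6 + 218×4 + 228×1 = 2690; y[7] = 180×1 + 112×4 + 218×6 + 228×4 = 2848; y[8] = 112×1 + 218×4 + 228×6 = 2352; y[9] = 218×1 + 228×4 = 1130; y[10] = 228×1 = 228 → [118, 573, 1310, 2050, 2542, 2639, 2690, 2848, 2352, 1130, 228]. Normalization factor = sum(kernel) = 16.

[118, 573, 1310, 2050, 2542, 2639, 2690, 2848, 2352, 1130, 228]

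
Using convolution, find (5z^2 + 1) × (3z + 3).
Ascending coefficients: a = [1, 0, 5], b = [3, 3]. c[0] = 1×3 = 3; c[1] = 1×3 + 0×3 = 3; c[2] = 0×3 + 5×3 = 15; c[3] = 5×3 = 15. Result coefficients: [3, 3, 15, 15] → 15z^3 + 15z^2 + 3z + 3

15z^3 + 15z^2 + 3z + 3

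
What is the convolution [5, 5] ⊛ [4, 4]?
y[0] = 5×4 = 20; y[1] = 5×4 + 5×4 = 40; y[2] = 5×4 = 20

[20, 40, 20]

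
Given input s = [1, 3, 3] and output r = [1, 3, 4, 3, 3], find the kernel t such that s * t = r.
Output length 5 = len(s) + len(t) - 1 ⇒ len(t) = 3. Solve t forward using t[k] = (r[k] - Σ_{i≥1} s[i]·t[k-i]) / s[0]: t[0] = r[0] / s[0] = 1 / 1 = 1; t[1] = (r[1] - 3×1) / s[0] = (3 - 3×1) / 1 = 0; t[2] = (r[2] - 3×0 - 3×1) / s[0] = (4 - 3×0 - 3×1) / 1 = 1. So t = [1, 0, 1]. Forward-check [1, 3, 3] * [1, 0, 1]: r[0] = 1×1 = 1; r[1] = 1×0 + 3×1 = 3; r[2] = 1×1 + 3×0 + 3×1 = 4; r[3] = 3×1 + 3×0 = 3; r[4] = 3×1 = 3 → [1, 3, 4, 3, 3] ✓

[1, 0, 1]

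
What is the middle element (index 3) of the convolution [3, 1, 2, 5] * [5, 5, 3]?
Use y[k] = Σ_i a[i]·b[k-i] at k=3. y[3] = 1×3 + 2×5 + 5×5 = 38

38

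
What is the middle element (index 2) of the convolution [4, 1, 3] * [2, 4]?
Use y[k] = Σ_i a[i]·b[k-i] at k=2. y[2] = 1×4 + 3×2 = 10

10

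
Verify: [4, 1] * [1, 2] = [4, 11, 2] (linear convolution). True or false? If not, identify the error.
Recompute linear convolution of [4, 1] and [1, 2]: y[0] = 4×1 = 4; y[1] = 4×2 + 1×1 = 9; y[2] = 1×2 = 2 → [4, 9, 2]. Compare to given [4, 11, 2]: they differ at index 1: given 11, correct 9, so answer: No

No. Error at index 1: given 11, correct 9.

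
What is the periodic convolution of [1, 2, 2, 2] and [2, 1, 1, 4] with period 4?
Use y[k] = Σ_j x[j]·h[(k-j) mod 4]. y[0] = 1×2 + 2×4 + 2×1 + 2×1 = 14; y[1] = 1×1 + 2×2 + 2×4 + 2×1 = 15; y[2] = 1×1 + 2×1 + 2×2 + 2×4 = 15; y[3] = 1×4 + 2×1 + 2×1 + 2×2 = 12. Result: [14, 15, 15, 12]

[14, 15, 15, 12]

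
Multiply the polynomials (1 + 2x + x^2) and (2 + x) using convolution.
Ascending coefficients: a = [1, 2, 1], b = [2, 1]. c[0] = 1×2 = 2; c[1] = 1×1 + 2×2 = 5; c[2] = 2×1 + 1×2 = 4; c[3] = 1×1 = 1. Result coefficients: [2, 5, 4, 1] → 2 + 5x + 4x^2 + x^3

2 + 5x + 4x^2 + x^3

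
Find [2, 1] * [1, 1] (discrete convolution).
y[0] = 2×1 = 2; y[1] = 2×1 + 1×1 = 3; y[2] = 1×1 = 1

[2, 3, 1]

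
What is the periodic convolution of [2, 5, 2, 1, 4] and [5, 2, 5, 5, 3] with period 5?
Use y[k] = Σ_j s[j]·t[(k-j) mod 5]. y[0] = 2×5 + 5×3 + 2×5 + 1×5 + 4×2 = 48; y[1] = 2×2 + 5×5 + 2×3 + 1×5 + 4×5 = 60; y[2] = 2×5 + 5×2 + 2×5 + 1×3 + 4×5 = 53; y[3] = 2×5 + 5×5 + 2×2 + 1×5 + 4×3 = 56; y[4] = 2×3 + 5×5 + 2×5 + 1×2 + 4×5 = 63. Result: [48, 60, 53, 56, 63]

[48, 60, 53, 56, 63]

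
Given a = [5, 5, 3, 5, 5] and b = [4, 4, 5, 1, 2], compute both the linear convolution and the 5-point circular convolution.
Linear: y_lin[0] = 5×4 = 20; y_lin[1] = 5×4 + 5×4 = 40; y_lin[2] = 5×5 + 5×4 + 3×4 = 57; y_lin[3] = 5×1 + 5×5 + 3×4 + 5×4 = 62; y_lin[4] = 5×2 + 5×1 + 3×5 + 5×4 + 5×4 = 70; y_lin[5] = 5×2 + 3×1 + 5×5 + 5×4 = 58; y_lin[6] = 3×2 + 5×1 + 5×5 = 36; y_lin[7] = 5×2 + 5×1 = 15; y_lin[8] = 5×2 = 10 → [20, 40, 57, 62, 70, 58, 36, 15, 10]. Circular (length 5): y[0] = 5×4 + 5×2 + 3×1 + 5×5 + 5×4 = 78; y[1] = 5×4 + 5×4 + 3×2 + 5×1 + 5×5 = 76; y[2] = 5×5 + 5×4 + 3×4 + 5×2 + 5×1 = 72; y[3] = 5×1 + 5×5 + 3×4 + 5×4 + 5×2 = 72; y[4] = 5×2 + 5×1 + 3×5 + 5×4 + 5×4 = 70 → [78, 76, 72, 72, 70]

Linear: [20, 40, 57, 62, 70, 58, 36, 15, 10], Circular: [78, 76, 72, 72, 70]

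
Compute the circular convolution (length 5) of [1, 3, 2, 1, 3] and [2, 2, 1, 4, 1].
Use y[k] = Σ_j s[j]·t[(k-j) mod 5]. y[0] = 1×2 + 3×1 + 2×4 + 1×1 + 3×2 = 20; y[1] = 1×2 + 3×2 + 2×1 + 1×4 + 3×1 = 17; y[2] = 1×1 + 3×2 + 2×2 + 1×1 + 3×4 = 24; y[3] = 1×4 + 3×1 + 2×2 + 1×2 + 3×1 = 16; y[4] = 1×1 + 3×4 + 2×1 + 1×2 + 3×2 = 23. Result: [20, 17, 24, 16, 23]

[20, 17, 24, 16, 23]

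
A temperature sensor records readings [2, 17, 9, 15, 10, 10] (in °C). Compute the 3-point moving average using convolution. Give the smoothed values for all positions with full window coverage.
3-point moving average kernel = [1, 1, 1]. Apply in 'valid' mode (full window coverage): avg[0] = (2 + 17 + 9) / 3 = 9.33; avg[1] = (17 + 9 + 15) / 3 = 13.67; avg[2] = (9 + 15 + 10) / 3 = 11.33; avg[3] = (15 + 10 + 10) / 3 = 11.67. Smoothed values: [9.33, 13.67, 11.33, 11.67]

[9.33, 13.67, 11.33, 11.67]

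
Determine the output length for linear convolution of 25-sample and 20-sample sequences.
Linear/full convolution length: m + n - 1 = 25 + 20 - 1 = 44

44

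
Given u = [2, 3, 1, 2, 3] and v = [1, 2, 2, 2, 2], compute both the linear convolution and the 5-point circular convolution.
Linear: y_lin[0] = 2×1 = 2; y_lin[1] = 2×2 + 3×1 = 7; y_lin[2] = 2×2 + 3×2 + 1×1 = 11; y_lin[3] = 2×2 + 3×2 + 1×2 + 2×1 = 14; y_lin[4] = 2×2 + 3×2 + 1×2 + 2×2 + 3×1 = 19; y_lin[5] = 3×2 + 1×2 + 2×2 + 3×2 = 18; y_lin[6] = 1×2 + 2×2 + 3×2 = 12; y_lin[7] = 2×2 + 3×2 = 10; y_lin[8] = 3×2 = 6 → [2, 7, 11, 14, 19, 18, 12, 10, 6]. Circular (length 5): y[0] = 2×1 + 3×2 + 1×2 + 2×2 + 3×2 = 20; y[1] = 2×2 + 3×1 + 1×2 + 2×2 + 3×2 = 19; y[2] = 2×2 + 3×2 + 1×1 + 2×2 + 3×2 = 21; y[3] = 2×2 + 3×2 + 1×2 + 2×1 + 3×2 = 20; y[4] = 2×2 + 3×2 + 1×2 + 2×2 + 3×1 = 19 → [20, 19, 21, 20, 19]

Linear: [2, 7, 11, 14, 19, 18, 12, 10, 6], Circular: [20, 19, 21, 20, 19]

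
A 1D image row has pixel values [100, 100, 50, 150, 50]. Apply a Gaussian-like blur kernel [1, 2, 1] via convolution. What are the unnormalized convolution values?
Convolve image row [100, 100, 50, 150, 50] with kernel [1, 2, 1]: y[0] = 100×1 = 100; y[1] = 100×2 + 100×1 = 300; y[2] = 100×1 + 100×2 + 50×1 = 350; y[3] = 100×1 + 50×2 + 150×1 = 350; y[4] = 50×1 + 150×2 + 50×1 = 400; y[5] = 150×1 + 50×2 = 250; y[6] = 50×1 = 50 → [100, 300, 350, 350, 400, 250, 50]. Normalization factor = sum(kernel) = 4.

[100, 300, 350, 350, 400, 250, 50]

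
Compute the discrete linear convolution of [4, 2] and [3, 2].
y[0] = 4×3 = 12; y[1] = 4×2 + 2×3 = 14; y[2] = 2×2 = 4

[12, 14, 4]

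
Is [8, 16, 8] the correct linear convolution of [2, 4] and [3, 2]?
Recompute linear convolution of [2, 4] and [3, 2]: y[0] = 2×3 = 6; y[1] = 2×2 + 4×3 = 16; y[2] = 4×2 = 8 → [6, 16, 8]. Compare to given [8, 16, 8]: they differ at index 0: given 8, correct 6, so answer: No

No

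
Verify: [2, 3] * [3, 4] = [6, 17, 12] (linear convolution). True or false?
Recompute linear convolution of [2, 3] and [3, 4]: y[0] = 2×3 = 6; y[1] = 2×4 + 3×3 = 17; y[2] = 3×4 = 12 → [6, 17, 12]. Given [6, 17, 12] matches, so answer: Yes

Yes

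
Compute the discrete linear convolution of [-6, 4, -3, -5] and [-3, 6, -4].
y[0] = -6×-3 = 18; y[1] = -6×6 + 4×-3 = -48; y[2] = -6×-4 + 4×6 + -3×-3 = 57; y[3] = 4×-4 + -3×6 + -5×-3 = -19; y[4] = -3×-4 + -5×6 = -18; y[5] = -5×-4 = 20

[18, -48, 57, -19, -18, 20]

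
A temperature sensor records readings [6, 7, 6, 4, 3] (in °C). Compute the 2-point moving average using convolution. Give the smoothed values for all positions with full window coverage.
2-point moving average kernel = [1, 1]. Apply in 'valid' mode (full window coverage): avg[0] = (6 + 7) / 2 = 6.5; avg[1] = (7 + 6) / 2 = 6.5; avg[2] = (6 + 4) / 2 = 5.0; avg[3] = (4 + 3) / 2 = 3.5. Smoothed values: [6.5, 6.5, 5.0, 3.5]

[6.5, 6.5, 5.0, 3.5]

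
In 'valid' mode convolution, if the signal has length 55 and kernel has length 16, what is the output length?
'Valid' mode counts only positions where the kernel fully overlaps the signal: m - n + 1 = 55 - 16 + 1 = 40

40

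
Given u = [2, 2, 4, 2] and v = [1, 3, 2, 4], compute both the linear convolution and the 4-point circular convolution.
Linear: y_lin[0] = 2×1 = 2; y_lin[1] = 2×3 + 2×1 = 8; y_lin[2] = 2×2 + 2×3 + 4×1 = 14; y_lin[3] = 2×4 + 2×2 + 4×3 + 2×1 = 26; y_lin[4] = 2×4 + 4×2 + 2×3 = 22; y_lin[5] = 4×4 + 2×2 = 20; y_lin[6] = 2×4 = 8 → [2, 8, 14, 26, 22, 20, 8]. Circular (length 4): y[0] = 2×1 + 2×4 + 4×2 + 2×3 = 24; y[1] = 2×3 + 2×1 + 4×4 + 2×2 = 28; y[2] = 2×2 + 2×3 + 4×1 + 2×4 = 22; y[3] = 2×4 + 2×2 + 4×3 + 2×1 = 26 → [24, 28, 22, 26]

Linear: [2, 8, 14, 26, 22, 20, 8], Circular: [24, 28, 22, 26]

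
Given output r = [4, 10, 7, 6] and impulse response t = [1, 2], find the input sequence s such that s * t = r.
Deconvolve r=[4, 10, 7, 6] by t=[1, 2]. Since t[0]=1, solve forward: s[0] = r[0] / 1 = 4; s[1] = (r[1] - 4×2) / 1 = 2; s[2] = (r[2] - 2×2) / 1 = 3. So s = [4, 2, 3]. Check by forward convolution: r[0] = 4×1 = 4; r[1] = 4×2 + 2×1 = 10; r[2] = 2×2 + 3×1 = 7; r[3] = 3×2 = 6

[4, 2, 3]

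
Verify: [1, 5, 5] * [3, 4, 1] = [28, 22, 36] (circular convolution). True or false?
Recompute circular convolution of [1, 5, 5] and [3, 4, 1]: y[0] = 1×3 + 5×1 + 5×4 = 28; y[1] = 1×4 + 5×3 + 5×1 = 24; y[2] = 1×1 + 5×4 + 5×3 = 36 → [28, 24, 36]. Compare to given [28, 22, 36]: they differ at index 1: given 22, correct 24, so answer: No

No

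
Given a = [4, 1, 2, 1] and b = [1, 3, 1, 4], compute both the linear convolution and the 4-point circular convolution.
Linear: y_lin[0] = 4×1 = 4; y_lin[1] = 4×3 + 1×1 = 13; y_lin[2] = 4×1 + 1×3 + 2×1 = 9; y_lin[3] = 4×4 + 1×1 + 2×3 + 1×1 = 24; y_lin[4] = 1×4 + 2×1 + 1×3 = 9; y_lin[5] = 2×4 + 1×1 = 9; y_lin[6] = 1×4 = 4 → [4, 13, 9, 24, 9, 9, 4]. Circular (length 4): y[0] = 4×1 + 1×4 + 2×1 + 1×3 = 13; y[1] = 4×3 + 1×1 + 2×4 + 1×1 = 22; y[2] = 4×1 + 1×3 + 2×1 + 1×4 = 13; y[3] = 4×4 + 1×1 + 2×3 + 1×1 = 24 → [13, 22, 13, 24]

Linear: [4, 13, 9, 24, 9, 9, 4], Circular: [13, 22, 13, 24]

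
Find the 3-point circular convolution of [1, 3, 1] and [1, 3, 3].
Use y[k] = Σ_j a[j]·b[(k-j) mod 3]. y[0] = 1×1 + 3×3 + 1×3 = 13; y[1] = 1×3 + 3×1 + 1×3 = 9; y[2] = 1×3 + 3×3 + 1×1 = 13. Result: [13, 9, 13]

[13, 9, 13]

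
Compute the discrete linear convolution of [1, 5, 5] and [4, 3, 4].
y[0] = 1×4 = 4; y[1] = 1×3 + 5×4 = 23; y[2] = 1×4 + 5×3 + 5×4 = 39; y[3] = 5×4 + 5×3 = 35; y[4] = 5×4 = 20

[4, 23, 39, 35, 20]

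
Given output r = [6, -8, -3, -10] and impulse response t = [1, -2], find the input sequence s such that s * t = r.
Deconvolve r=[6, -8, -3, -10] by t=[1, -2]. Since t[0]=1, solve forward: s[0] = r[0] / 1 = 6; s[1] = (r[1] - 6×-2) / 1 = 4; s[2] = (r[2] - 4×-2) / 1 = 5. So s = [6, 4, 5]. Check by forward convolution: r[0] = 6×1 = 6; r[1] = 6×-2 + 4×1 = -8; r[2] = 4×-2 + 5×1 = -3; r[3] = 5×-2 = -10

[6, 4, 5]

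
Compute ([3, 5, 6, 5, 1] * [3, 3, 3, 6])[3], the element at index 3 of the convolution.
Use y[k] = Σ_i a[i]·b[k-i] at k=3. y[3] = 3×6 + 5×3 + 6×3 + 5×3 = 66

66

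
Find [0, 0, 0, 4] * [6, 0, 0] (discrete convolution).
y[0] = 0×6 = 0; y[1] = 0×0 + 0×6 = 0; y[2] = 0×0 + 0×0 + 0×6 = 0; y[3] = 0×0 + 0×0 + 4×6 = 24; y[4] = 0×0 + 4×0 = 0; y[5] = 4×0 = 0

[0, 0, 0, 24, 0, 0]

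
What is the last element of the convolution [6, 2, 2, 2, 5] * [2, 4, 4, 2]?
Use y[k] = Σ_i a[i]·b[k-i] at k=7. y[7] = 5×2 = 10

10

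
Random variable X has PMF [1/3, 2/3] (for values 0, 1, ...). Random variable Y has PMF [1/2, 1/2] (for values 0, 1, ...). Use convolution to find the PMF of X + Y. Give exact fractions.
P(X+Y=k) = Σ_i P(X=i)·P(Y=k-i) — a convolution of [1/3, 2/3] and [1/2, 1/2]. P(X+Y=0) = (1/3)×(1/2) = 1/6; P(X+Y=1) = (1/3)×(1/2) + (2/3)×(1/2) = 1/6 + 1/3 = 1/2; P(X+Y=2) = (2/3)×(1/2) = 1/3. PMF: [1/6, 1/2, 1/3] (sums to 1 ✓)

[1/6, 1/2, 1/3]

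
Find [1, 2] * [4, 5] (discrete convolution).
y[0] = 1×4 = 4; y[1] = 1×5 + 2×4 = 13; y[2] = 2×5 = 10

[4, 13, 10]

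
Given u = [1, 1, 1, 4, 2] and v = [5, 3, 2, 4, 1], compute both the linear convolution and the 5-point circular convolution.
Linear: y_lin[0] = 1×5 = 5; y_lin[1] = 1×3 + 1×5 = 8; y_lin[2] = 1×2 + 1×3 + 1×5 = 10; y_lin[3] = 1×4 + 1×2 + 1×3 + 4×5 = 29; y_lin[4] = 1×1 + 1×4 + 1×2 + 4×3 + 2×5 = 29; y_lin[5] = 1×1 + 1×4 + 4×2 + 2×3 = 19; y_lin[6] = 1×1 + 4×4 + 2×2 = 21; y_lin[7] = 4×1 + 2×4 = 12; y_lin[8] = 2×1 = 2 → [5, 8, 10, 29, 29, 19, 21, 12, 2]. Circular (length 5): y[0] = 1×5 + 1×1 + 1×4 + 4×2 + 2×3 = 24; y[1] = 1×3 + 1×5 + 1×1 + 4×4 + 2×2 = 29; y[2] = 1×2 + 1×3 + 1×5 + 4×1 + 2×4 = 22; y[3] = 1×4 + 1×2 + 1×3 + 4×5 + 2×1 = 31; y[4] = 1×1 + 1×4 + 1×2 + 4×3 + 2×5 = 29 → [24, 29, 22, 31, 29]

Linear: [5, 8, 10, 29, 29, 19, 21, 12, 2], Circular: [24, 29, 22, 31, 29]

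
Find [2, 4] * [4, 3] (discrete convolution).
y[0] = 2×4 = 8; y[1] = 2×3 + 4×4 = 22; y[2] = 4×3 = 12

[8, 22, 12]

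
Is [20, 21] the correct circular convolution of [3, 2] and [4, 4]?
Recompute circular convolution of [3, 2] and [4, 4]: y[0] = 3×4 + 2×4 = 20; y[1] = 3×4 + 2×4 = 20 → [20, 20]. Compare to given [20, 21]: they differ at index 1: given 21, correct 20, so answer: No

No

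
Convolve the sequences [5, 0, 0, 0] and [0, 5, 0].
y[0] = 5×0 = 0; y[1] = 5×5 + 0×0 = 25; y[2] = 5×0 + 0×5 + 0×0 = 0; y[3] = 0×0 + 0×5 + 0×0 = 0; y[4] = 0×0 + 0×5 = 0; y[5] = 0×0 = 0

[0, 25, 0, 0, 0, 0]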